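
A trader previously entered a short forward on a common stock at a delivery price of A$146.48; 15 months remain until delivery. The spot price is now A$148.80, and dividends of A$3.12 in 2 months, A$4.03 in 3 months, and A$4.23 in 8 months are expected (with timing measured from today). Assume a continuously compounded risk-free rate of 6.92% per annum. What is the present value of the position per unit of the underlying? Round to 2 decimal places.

-A$3.37

PV(remaining dividends) I = 3.12·e^(−0.0692·2/12) + 4.03·e^(−0.0692·3/12) + 4.23·e^(−0.0692·8/12) = 11.0844
Current forward F = (S − I)·e^(rT) = (148.80 − 11.0844)·e^(0.0692·15/12) = 137.7156 × 1.090351 = 150.1583
Value (long) = (F − K)·e^(−rT) = (150.1583 − 146.48) × 0.917136 = 3.3735
Short position value = −(long value) = -A$3.37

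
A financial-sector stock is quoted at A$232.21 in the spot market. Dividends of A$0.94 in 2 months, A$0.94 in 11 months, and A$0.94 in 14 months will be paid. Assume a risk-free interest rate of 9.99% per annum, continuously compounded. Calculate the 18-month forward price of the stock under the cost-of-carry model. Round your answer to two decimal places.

A$266.71

PV(dividends) I = 0.94·e^(−0.0999·2/12) + 0.94·e^(−0.0999·11/12) + 0.94·e^(−0.0999·14/12)
I = 0.9245 + 0.8577 + 0.8366 = 2.6188
F = (S − I)·e^(rT) = (232.21 − 2.6188) · e^(0.0999·18/12)
= 229.5912 · e^0.149850 = 229.5912 × 1.161660 = A$266.71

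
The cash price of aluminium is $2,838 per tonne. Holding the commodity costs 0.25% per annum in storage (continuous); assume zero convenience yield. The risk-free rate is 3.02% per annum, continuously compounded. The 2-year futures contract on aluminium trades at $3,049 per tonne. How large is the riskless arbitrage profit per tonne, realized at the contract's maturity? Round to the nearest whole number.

$19 per tonne

Fair futures: F* = S·e^(carry·T), with carry = (r + u) = 0.0302 + 0.0025 = 0.0327
F* = 2838 · e^(0.0327 × 2) = 2838 · e^0.065400 = 2838 × 1.067586 = $3029.8091
Market $3049 > fair $3029.8091: forward overpriced → cash-and-carry (buy spot, short the forward).
At maturity, profit = |F_mkt − F*| = |3049 − 3029.8091| = $19 per tonne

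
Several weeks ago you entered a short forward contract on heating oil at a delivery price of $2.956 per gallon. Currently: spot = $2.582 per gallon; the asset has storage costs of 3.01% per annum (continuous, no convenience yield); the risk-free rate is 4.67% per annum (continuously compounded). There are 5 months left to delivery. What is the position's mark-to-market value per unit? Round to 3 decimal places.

Current fair forward for the remaining 5 months: F = S·e^((r + u)·T), (r + u) = 0.0467 + 0.0301 = 0.0768
F = 2.582 · e^(0.0768 × 5/12) = 2.582 × 1.032518 = 2.6660
Value of long forward = (F − K)·e^(−rT) = (2.6660 − 2.956) · e^(−0.0467·5/12)
= -0.2900 × 0.980730 = -0.284
Short position value = −(long value) = $0.284

$0.284 per gallon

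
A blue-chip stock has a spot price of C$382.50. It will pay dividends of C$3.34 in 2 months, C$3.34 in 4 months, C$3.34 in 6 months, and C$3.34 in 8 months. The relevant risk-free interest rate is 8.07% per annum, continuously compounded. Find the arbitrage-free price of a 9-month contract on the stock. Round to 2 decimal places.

PV(dividends) I = 3.34·e^(−0.0807·2/12) + 3.34·e^(−0.0807·4/12) + 3.34·e^(−0.0807·6/12) + 3.34·e^(−0.0807·8/12)
I = 3.2954 + 3.2514 + 3.2079 + 3.1651 = 12.9198
F = (S − I)·e^(rT) = (382.50 − 12.9198) · e^(0.0807·9/12)
= 369.5802 · e^0.060525 = 369.5802 × 1.062394 = C$392.64

C$392.64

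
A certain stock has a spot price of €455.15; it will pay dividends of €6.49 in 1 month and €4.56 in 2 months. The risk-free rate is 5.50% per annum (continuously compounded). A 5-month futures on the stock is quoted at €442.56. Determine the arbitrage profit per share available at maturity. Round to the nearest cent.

PV(dividends) I = 6.49·e^(−0.0550·1/12) + 4.56·e^(−0.0550·2/12) = 10.9787
Fair futures F* = (S − I)·e^(rT) = (455.15 − 10.9787)·e^0.022917 = 444.1713 × 1.023182 = 454.4681
Market €442.56 < fair 454.4681: forward underpriced → reverse cash-and-carry (short the stock, invest proceeds at r, pay the dividends, go long the forward).
Profit at T = |F_mkt − F*| = |442.56 − 454.4681| = €11.91 per share

€11.91 per share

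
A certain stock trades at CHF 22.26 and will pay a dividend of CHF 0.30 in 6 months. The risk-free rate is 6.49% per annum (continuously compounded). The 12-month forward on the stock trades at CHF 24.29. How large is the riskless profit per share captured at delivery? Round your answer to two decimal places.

CHF 0.85 per share

PV(dividends) I = 0.30·e^(−0.0649·6/12) = 0.2904
Fair forward F* = (S − I)·e^(rT) = (22.26 − 0.2904)·e^0.064900 = 21.9696 × 1.067052 = 23.4427
Market CHF 24.29 > fair 23.4427: forward overpriced → cash-and-carry (borrow at r, buy the stock and collect the dividends, short the forward).
Profit at T = |F_mkt − F*| = |24.29 − 23.4427| = CHF 0.85 per share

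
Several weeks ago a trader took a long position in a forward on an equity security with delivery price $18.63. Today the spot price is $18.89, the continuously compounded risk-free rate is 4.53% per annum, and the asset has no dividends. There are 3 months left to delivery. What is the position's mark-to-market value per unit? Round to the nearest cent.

Current fair forward for the remaining 3 months: F = S·e^(r·T), r = 0.0453
F = 18.89 · e^(0.0453 × 3/12) = 18.89 × 1.011389 = 19.1051
Value of long forward = (F − K)·e^(−rT) = (19.1051 − 18.63) · e^(−0.0453·3/12)
= 0.4751 × 0.988739 = 0.47

$0.47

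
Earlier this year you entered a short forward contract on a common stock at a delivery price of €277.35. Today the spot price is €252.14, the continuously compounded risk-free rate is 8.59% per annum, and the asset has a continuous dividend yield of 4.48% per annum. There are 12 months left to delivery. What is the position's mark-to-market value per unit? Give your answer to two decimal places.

€13.43

Current fair forward for the remaining 12 months: F = S·e^((r − q)·T), (r − q) = 0.0859 − 0.0448 = 0.0411
F = 252.14 · e^(0.0411 × 12/12) = 252.14 × 1.041956 = 262.7188
Value of long forward = (F − K)·e^(−rT) = (262.7188 − 277.35) · e^(−0.0859·12/12)
= -14.6312 × 0.917686 = -13.43
Short position value = −(long value) = €13.43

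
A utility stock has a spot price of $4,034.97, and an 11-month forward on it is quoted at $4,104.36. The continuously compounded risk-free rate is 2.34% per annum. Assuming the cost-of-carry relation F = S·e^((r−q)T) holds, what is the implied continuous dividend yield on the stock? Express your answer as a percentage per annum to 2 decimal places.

From F = S·e^((r−q)T): (r − q) = ln(F/S)/T
ln(4104.36/4034.97) = ln(1.017197) = 0.017051
(r − q) = 0.017051 / (11/12) = 0.018601
q = r − ln(F/S)/T = 0.0234 − 0.018601 = 0.004799
q = 0.48%

0.48%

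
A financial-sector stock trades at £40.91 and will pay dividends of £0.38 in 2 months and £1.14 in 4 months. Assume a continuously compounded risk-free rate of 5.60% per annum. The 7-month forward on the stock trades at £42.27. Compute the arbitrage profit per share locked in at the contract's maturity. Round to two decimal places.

£1.55 per share

PV(dividends) I = 0.38·e^(−0.0560·2/12) + 1.14·e^(−0.0560·4/12) = 1.4954
Fair forward F* = (S − I)·e^(rT) = (40.91 − 1.4954)·e^0.032667 = 39.4146 × 1.033206 = 40.7234
Market £42.27 > fair 40.7234: forward overpriced → cash-and-carry (borrow at r, buy the stock and collect the dividends, short the forward).
Profit at T = |F_mkt − F*| = |42.27 − 40.7234| = £1.55 per share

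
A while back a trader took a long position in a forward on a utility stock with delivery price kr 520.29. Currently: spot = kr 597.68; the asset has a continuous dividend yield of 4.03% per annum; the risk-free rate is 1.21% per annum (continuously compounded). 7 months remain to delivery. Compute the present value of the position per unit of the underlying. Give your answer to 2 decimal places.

kr 67.16

Current fair forward for the remaining 7 months: F = S·e^((r − q)·T), (r − q) = 0.0121 − 0.0403 = -0.0282
F = 597.68 · e^(-0.0282 × 7/12) = 597.68 × 0.983685 = 587.9289
Value of long forward = (F − K)·e^(−rT) = (587.9289 − 520.29) · e^(−0.0121·7/12)
= 67.6389 × 0.992967 = 67.16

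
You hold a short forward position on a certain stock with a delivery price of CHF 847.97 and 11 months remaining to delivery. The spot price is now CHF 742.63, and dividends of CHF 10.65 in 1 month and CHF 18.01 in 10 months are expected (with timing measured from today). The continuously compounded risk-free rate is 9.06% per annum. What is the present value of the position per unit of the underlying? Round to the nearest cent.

PV(remaining dividends) I = 10.65·e^(−0.0906·1/12) + 18.01·e^(−0.0906·10/12) = 27.2702
Current forward F = (S − I)·e^(rT) = (742.63 − 27.2702)·e^(0.0906·11/12) = 715.3598 × 1.086596 = 777.3071
Value (long) = (F − K)·e^(−rT) = (777.3071 − 847.97) × 0.920305 = -65.0314
Short position value = −(long value) = CHF 65.03

CHF 65.03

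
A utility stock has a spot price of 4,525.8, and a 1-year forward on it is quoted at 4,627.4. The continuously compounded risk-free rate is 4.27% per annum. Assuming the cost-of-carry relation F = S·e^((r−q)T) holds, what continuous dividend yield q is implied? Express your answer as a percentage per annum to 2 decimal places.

2.05%

From F = S·e^((r−q)T): (r − q) = ln(F/S)/T
ln(4627.4/4525.8) = ln(1.022449) = 0.022201
(r − q) = 0.022201 / (1) = 0.022201
q = r − ln(F/S)/T = 0.0427 − 0.022201 = 0.020499
q = 2.05%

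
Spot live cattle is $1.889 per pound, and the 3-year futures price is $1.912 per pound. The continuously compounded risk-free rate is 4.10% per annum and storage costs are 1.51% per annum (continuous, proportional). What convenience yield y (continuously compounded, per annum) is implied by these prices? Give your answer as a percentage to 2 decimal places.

F = S·e^((r+u−y)T) ⇒ (r+u−y) = ln(F/S)/T
ln(1.912/1.889) = 0.012102; /T ⇒ 0.004034
y = r + u − ln(F/S)/T = 0.0410 + 0.0151 − 0.004034 = 0.052066
y = 5.21%

5.21%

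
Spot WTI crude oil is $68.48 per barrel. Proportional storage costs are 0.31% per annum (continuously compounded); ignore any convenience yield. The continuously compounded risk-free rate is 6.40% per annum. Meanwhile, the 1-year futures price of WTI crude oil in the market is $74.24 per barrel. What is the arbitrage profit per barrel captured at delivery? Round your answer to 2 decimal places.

$1.01 per barrel

Fair futures: F* = S·e^(carry·T), with carry = (r + u) = 0.0640 + 0.0031 = 0.0671
F* = 68.48 · e^(0.0671 × 1) = 68.48 · e^0.067100 = 68.48 × 1.069402 = $73.2326
Market $74.24 > fair $73.2326: forward overpriced → cash-and-carry (buy spot, short the forward).
At maturity, profit = |F_mkt − F*| = |74.24 − 73.2326| = $1.01 per barrel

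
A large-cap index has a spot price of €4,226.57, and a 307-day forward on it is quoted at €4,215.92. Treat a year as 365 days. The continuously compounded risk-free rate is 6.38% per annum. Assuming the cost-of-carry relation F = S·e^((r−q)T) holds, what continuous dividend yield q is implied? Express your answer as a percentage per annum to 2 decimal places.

From F = S·e^((r−q)T): (r − q) = ln(F/S)/T
ln(4215.92/4226.57) = ln(0.997480) = -0.002523
(r − q) = -0.002523 / (307/365) = -0.003000
q = r − ln(F/S)/T = 0.0638 + 0.003000 = 0.066800
q = 6.68%

6.68%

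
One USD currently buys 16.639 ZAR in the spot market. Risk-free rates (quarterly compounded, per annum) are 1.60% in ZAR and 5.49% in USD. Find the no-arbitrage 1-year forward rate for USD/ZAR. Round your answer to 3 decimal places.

By covered interest parity, F = S · (1+r_ZAR/4)^(4T) / (1+r_USD/4)^(4T)
= 16.639 × 1.016096 / 1.056041 = 16.639 × 0.962175
F = 16.010 ZAR per USD

16.010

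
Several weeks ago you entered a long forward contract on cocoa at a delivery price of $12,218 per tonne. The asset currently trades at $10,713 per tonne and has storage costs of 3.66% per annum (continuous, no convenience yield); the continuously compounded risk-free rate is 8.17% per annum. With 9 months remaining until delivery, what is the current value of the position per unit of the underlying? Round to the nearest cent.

Current fair forward for the remaining 9 months: F = S·e^((r + u)·T), (r + u) = 0.0817 + 0.0366 = 0.1183
F = 10713 · e^(0.1183 × 9/12) = 10713 × 1.09278010 = 11706.9532
Value of long forward = (F − K)·e^(−rT) = (11706.9532 − 12218) · e^(−0.0817·9/12)
= -511.0468 × 0.94056455 = -480.67

-$480.67 per tonne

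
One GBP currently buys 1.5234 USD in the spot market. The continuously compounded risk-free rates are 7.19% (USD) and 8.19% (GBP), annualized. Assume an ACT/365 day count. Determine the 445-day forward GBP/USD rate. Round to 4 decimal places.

1.5049

F = S·e^((r_USD − r_GBP)T) = 1.5234 · e^((0.0719 − 0.0819) × 445/365)
= 1.5234 · e^-0.012192 = 1.5234 × 0.987882
F = 1.5049 USD per GBP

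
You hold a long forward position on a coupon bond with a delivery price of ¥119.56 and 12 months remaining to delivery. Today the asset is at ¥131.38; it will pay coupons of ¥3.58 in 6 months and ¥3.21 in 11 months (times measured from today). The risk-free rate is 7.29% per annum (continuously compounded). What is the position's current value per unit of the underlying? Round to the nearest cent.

PV(remaining coupons) I = 3.58·e^(−0.0729·6/12) + 3.21·e^(−0.0729·11/12) = 6.4544
Current forward F = (S − I)·e^(rT) = (131.38 − 6.4544)·e^(0.0729·12/12) = 124.9256 × 1.075623 = 134.3728
Value (long) = (F − K)·e^(−rT) = (134.3728 − 119.56) × 0.929694 = 13.7714
Value = ¥13.77

¥13.77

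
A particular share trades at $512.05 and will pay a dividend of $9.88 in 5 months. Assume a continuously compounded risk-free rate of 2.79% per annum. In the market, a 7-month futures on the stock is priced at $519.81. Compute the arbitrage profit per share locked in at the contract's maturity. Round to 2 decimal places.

PV(dividends) I = 9.88·e^(−0.0279·5/12) = 9.7658
Fair futures F* = (S − I)·e^(rT) = (512.05 − 9.7658)·e^0.016275 = 502.2842 × 1.016408 = 510.5257
Market $519.81 > fair 510.5257: forward overpriced → cash-and-carry (borrow at r, buy the stock and collect the dividends, short the forward).
Profit at T = |F_mkt − F*| = |519.81 − 510.5257| = $9.28 per share

$9.28 per share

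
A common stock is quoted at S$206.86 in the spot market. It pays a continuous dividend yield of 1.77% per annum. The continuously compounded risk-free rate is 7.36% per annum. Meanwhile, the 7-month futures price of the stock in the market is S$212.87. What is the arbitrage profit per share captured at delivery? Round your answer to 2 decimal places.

S$0.85 per share

Fair futures: F* = S·e^(carry·T), with carry = (r − q) = 0.0736 − 0.0177 = 0.0559
F* = 206.86 · e^(0.0559 × 7/12) = 206.86 · e^0.032608 = 206.86 × 1.033145 = S$213.7164
Market S$212.87 < fair S$213.7164: forward underpriced → reverse cash-and-carry (short spot, go long the forward).
At maturity, profit = |F_mkt − F*| = |212.87 − 213.7164| = S$0.85 per share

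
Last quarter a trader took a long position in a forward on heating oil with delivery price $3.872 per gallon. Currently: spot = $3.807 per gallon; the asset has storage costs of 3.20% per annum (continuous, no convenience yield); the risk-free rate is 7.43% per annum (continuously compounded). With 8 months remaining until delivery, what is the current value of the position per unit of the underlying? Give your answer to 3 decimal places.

$0.204 per gallon

Current fair forward for the remaining 8 months: F = S·e^((r + u)·T), (r + u) = 0.0743 + 0.0320 = 0.1063
F = 3.807 · e^(0.1063 × 8/12) = 3.807 × 1.073438 = 4.0866
Value of long forward = (F − K)·e^(−rT) = (4.0866 − 3.872) · e^(−0.0743·8/12)
= 0.2146 × 0.951673 = 0.204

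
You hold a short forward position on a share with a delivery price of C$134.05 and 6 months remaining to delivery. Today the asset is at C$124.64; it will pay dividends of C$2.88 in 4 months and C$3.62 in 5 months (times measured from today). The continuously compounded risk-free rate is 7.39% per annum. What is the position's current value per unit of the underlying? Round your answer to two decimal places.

C$10.87

PV(remaining dividends) I = 2.88·e^(−0.0739·4/12) + 3.62·e^(−0.0739·5/12) = 6.3202
Current forward F = (S − I)·e^(rT) = (124.64 − 6.3202)·e^(0.0739·6/12) = 118.3198 × 1.037641 = 122.7735
Value (long) = (F − K)·e^(−rT) = (122.7735 − 134.05) × 0.963724 = -10.8674
Short position value = −(long value) = C$10.87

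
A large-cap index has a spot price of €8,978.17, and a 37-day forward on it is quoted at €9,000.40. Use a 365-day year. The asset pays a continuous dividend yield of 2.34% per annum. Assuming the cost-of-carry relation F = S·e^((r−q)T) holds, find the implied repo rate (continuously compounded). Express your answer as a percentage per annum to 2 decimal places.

From F = S·e^((r−q)T): (r − q) = ln(F/S)/T
ln(9000.40/8978.17) = ln(1.002476) = 0.002473
(r − q) = 0.002473 / (37/365) = 0.024396
r = ln(F/S)/T + q = 0.024396 + 0.0234 = 0.047796
r = 4.78%

4.78%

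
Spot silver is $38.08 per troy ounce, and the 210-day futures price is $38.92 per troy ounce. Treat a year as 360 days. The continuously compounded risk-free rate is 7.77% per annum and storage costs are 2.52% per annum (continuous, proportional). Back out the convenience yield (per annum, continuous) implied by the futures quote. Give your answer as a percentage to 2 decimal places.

F = S·e^((r+u−y)T) ⇒ (r+u−y) = ln(F/S)/T
ln(38.92/38.08) = 0.021819; /T ⇒ 0.037404
y = r + u − ln(F/S)/T = 0.0777 + 0.0252 − 0.037404 = 0.065496
y = 6.55%

6.55%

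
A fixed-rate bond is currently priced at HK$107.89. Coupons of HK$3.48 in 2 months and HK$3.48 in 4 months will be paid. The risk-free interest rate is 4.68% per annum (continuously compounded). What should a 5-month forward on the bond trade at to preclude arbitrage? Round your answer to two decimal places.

HK$103.00

PV(coupons) I = 3.48·e^(−0.0468·2/12) + 3.48·e^(−0.0468·4/12)
I = 3.4530 + 3.4261 = 6.8791
F = (S − I)·e^(rT) = (107.89 − 6.8791) · e^(0.0468·5/12)
= 101.0109 · e^0.019500 = 101.0109 × 1.019691 = HK$103.00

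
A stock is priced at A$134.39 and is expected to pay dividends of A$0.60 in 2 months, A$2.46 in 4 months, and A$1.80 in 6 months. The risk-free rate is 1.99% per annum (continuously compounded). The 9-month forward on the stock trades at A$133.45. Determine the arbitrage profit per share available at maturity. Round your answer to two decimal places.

A$1.94 per share

PV(dividends) I = 0.60·e^(−0.0199·2/12) + 2.46·e^(−0.0199·4/12) + 1.80·e^(−0.0199·6/12) = 4.8239
Fair forward F* = (S − I)·e^(rT) = (134.39 − 4.8239)·e^0.014925 = 129.5661 × 1.015037 = 131.5144
Market A$133.45 > fair 131.5144: forward overpriced → cash-and-carry (borrow at r, buy the stock and collect the dividends, short the forward).
Profit at T = |F_mkt − F*| = |133.45 − 131.5144| = A$1.94 per share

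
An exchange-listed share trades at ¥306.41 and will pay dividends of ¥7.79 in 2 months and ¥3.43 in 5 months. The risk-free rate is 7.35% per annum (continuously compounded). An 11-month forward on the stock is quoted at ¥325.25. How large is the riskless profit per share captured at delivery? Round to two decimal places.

PV(dividends) I = 7.79·e^(−0.0735·2/12) + 3.43·e^(−0.0735·5/12) = 11.0217
Fair forward F* = (S − I)·e^(rT) = (306.41 − 11.0217)·e^0.067375 = 295.3883 × 1.069697 = 315.9760
Market ¥325.25 > fair 315.9760: forward overpriced → cash-and-carry (borrow at r, buy the stock and collect the dividends, short the forward).
Profit at T = |F_mkt − F*| = |325.25 − 315.9760| = ¥9.27 per share

¥9.27 per share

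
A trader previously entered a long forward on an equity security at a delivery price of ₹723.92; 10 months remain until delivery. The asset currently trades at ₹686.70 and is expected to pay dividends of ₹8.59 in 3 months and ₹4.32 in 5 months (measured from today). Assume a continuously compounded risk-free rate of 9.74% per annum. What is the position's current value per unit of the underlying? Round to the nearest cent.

₹6.69

PV(remaining dividends) I = 8.59·e^(−0.0974·3/12) + 4.32·e^(−0.0974·5/12) = 12.5315
Current forward F = (S − I)·e^(rT) = (686.70 − 12.5315)·e^(0.0974·10/12) = 674.1685 × 1.084552 = 731.1708
Value (long) = (F − K)·e^(−rT) = (731.1708 − 723.92) × 0.922040 = 6.6855
Value = ₹6.69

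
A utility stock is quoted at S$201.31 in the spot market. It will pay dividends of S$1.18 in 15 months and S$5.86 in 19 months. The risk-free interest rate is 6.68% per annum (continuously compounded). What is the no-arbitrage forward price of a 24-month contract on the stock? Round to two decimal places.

S$222.82

PV(dividends) I = 1.18·e^(−0.0668·15/12) + 5.86·e^(−0.0668·19/12)
I = 1.0855 + 5.2719 = 6.3574
F = (S − I)·e^(rT) = (201.31 − 6.3574) · e^(0.0668·24/12)
= 194.9526 · e^0.133600 = 194.9526 × 1.142936 = S$222.82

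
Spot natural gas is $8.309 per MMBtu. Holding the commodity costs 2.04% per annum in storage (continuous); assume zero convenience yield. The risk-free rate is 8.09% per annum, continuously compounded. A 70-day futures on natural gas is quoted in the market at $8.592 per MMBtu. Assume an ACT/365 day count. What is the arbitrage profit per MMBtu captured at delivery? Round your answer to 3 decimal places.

$0.120 per MMBtu

Fair futures: F* = S·e^(carry·T), with carry = (r + u) = 0.0809 + 0.0204 = 0.1013
F* = 8.309 · e^(0.1013 × 70/365) = 8.309 · e^0.019427 = 8.309 × 1.019617 = $8.4720
Market $8.592 > fair $8.4720: forward overpriced → cash-and-carry (buy spot, short the forward).
At maturity, profit = |F_mkt − F*| = |8.592 − 8.4720| = $0.120 per MMBtu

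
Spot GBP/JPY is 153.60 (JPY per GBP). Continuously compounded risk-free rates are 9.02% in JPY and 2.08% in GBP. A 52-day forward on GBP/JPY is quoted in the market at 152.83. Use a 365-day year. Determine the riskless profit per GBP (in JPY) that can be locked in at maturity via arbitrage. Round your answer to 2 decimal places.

Fair forward: F* = S·e^(carry·T), with carry = (r_JPY − r_GBP) = 0.0902 − 0.0208 = 0.0694
F* = 153.60 · e^(0.0694 × 52/365) = 153.60 · e^0.009887 = 153.60 × 1.009936 = 155.1262
Market 152.83 < fair 155.1262: forward underpriced → reverse cash-and-carry (short spot, go long the forward).
At maturity, profit = |F_mkt − F*| = |152.83 − 155.1262| = 2.30 per GBP (in JPY)

2.30 per GBP (in JPY)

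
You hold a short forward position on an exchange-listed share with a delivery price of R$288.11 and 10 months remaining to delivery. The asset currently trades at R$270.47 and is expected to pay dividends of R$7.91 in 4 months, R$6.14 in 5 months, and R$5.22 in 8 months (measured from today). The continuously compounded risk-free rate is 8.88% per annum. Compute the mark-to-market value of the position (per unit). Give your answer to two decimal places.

PV(remaining dividends) I = 7.91·e^(−0.0888·4/12) + 6.14·e^(−0.0888·5/12) + 5.22·e^(−0.0888·8/12) = 18.5162
Current forward F = (S − I)·e^(rT) = (270.47 − 18.5162)·e^(0.0888·10/12) = 251.9538 × 1.076807 = 271.3056
Value (long) = (F − K)·e^(−rT) = (271.3056 − 288.11) × 0.928672 = -15.6058
Short position value = −(long value) = R$15.61

R$15.61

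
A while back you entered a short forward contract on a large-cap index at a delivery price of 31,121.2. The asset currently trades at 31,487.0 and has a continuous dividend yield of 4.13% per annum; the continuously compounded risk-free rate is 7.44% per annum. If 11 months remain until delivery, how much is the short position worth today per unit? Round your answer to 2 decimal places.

-1247.74

Current fair forward for the remaining 11 months: F = S·e^((r − q)·T), (r − q) = 0.0744 − 0.0413 = 0.0331
F = 31487.0 · e^(0.0331 × 11/12) = 31487.0 × 1.03080667 = 32457.0096
Value of long forward = (F − K)·e^(−rT) = (32457.0096 − 31121.2) · e^(−0.0744·11/12)
= 1335.8096 × 0.93407364 = 1247.74
Short position value = −(long value) = -1247.74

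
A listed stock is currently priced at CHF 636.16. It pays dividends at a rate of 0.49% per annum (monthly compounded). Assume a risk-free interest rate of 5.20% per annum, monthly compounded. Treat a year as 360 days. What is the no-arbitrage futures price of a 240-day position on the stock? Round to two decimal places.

F = S · (1+r/12)^(12T) / (1+q/12)^(12T)
= 636.16 × 1.035197 / 1.003271 = 636.16 × 1.031822
F = CHF 656.40

CHF 656.40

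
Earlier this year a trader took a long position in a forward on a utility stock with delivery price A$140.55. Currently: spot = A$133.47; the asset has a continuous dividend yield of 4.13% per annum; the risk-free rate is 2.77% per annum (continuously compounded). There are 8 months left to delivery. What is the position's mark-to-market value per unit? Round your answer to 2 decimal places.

Current fair forward for the remaining 8 months: F = S·e^((r − q)·T), (r − q) = 0.0277 − 0.0413 = -0.0136
F = 133.47 · e^(-0.0136 × 8/12) = 133.47 × 0.990974 = 132.2653
Value of long forward = (F − K)·e^(−rT) = (132.2653 − 140.55) · e^(−0.0277·8/12)
= -8.2847 × 0.981703 = -8.13

-A$8.13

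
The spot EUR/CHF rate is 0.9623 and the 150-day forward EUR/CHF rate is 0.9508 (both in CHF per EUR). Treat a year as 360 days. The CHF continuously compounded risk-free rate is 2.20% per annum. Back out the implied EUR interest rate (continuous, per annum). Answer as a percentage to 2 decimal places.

5.09%

F = S·e^((r_CHF − r_EUR)T) ⇒ r_EUR = r_CHF − ln(F/S)/T
ln(0.9508/0.9623) = -0.012023; /(150/360) = -0.028855
r_EUR = 0.0220 + 0.028855 = 0.050855
r_EUR = 5.09%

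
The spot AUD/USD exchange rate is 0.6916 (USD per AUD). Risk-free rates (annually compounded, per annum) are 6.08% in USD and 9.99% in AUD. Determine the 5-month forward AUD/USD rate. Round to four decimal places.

0.6812

By covered interest parity, F = S · (1+r_USD)^T / (1+r_AUD)^T
= 0.6916 × 1.024898 / 1.040472 = 0.6916 × 0.985032
F = 0.6812 USD per AUD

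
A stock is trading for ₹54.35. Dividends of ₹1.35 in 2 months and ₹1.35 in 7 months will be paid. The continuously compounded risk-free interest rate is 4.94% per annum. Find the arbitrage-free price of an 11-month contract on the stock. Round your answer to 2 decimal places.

PV(dividends) I = 1.35·e^(−0.0494·2/12) + 1.35·e^(−0.0494·7/12)
I = 1.3389 + 1.3117 = 2.6506
F = (S − I)·e^(rT) = (54.35 − 2.6506) · e^(0.0494·11/12)
= 51.6994 · e^0.045283 = 51.6994 × 1.046324 = ₹54.09

₹54.09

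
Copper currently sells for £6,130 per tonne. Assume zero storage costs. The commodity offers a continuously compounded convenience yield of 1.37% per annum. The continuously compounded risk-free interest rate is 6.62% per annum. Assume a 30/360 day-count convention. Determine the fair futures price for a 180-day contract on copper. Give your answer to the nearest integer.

Net carry = r + u − y = 0.0662 + 0.0000 − 0.0137 = 0.0525
F = S·e^((r+u−y)T) = 6130 · e^(0.0525 × 180/360) = 6130 · e^0.026250
= 6130 × 1.026598 = £6,293 per tonne

£6,293 per tonne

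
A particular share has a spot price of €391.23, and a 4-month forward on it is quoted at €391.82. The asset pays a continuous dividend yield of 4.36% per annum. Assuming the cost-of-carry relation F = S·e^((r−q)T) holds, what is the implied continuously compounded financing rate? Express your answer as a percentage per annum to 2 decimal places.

4.81%

From F = S·e^((r−q)T): (r − q) = ln(F/S)/T
ln(391.82/391.23) = ln(1.001508) = 0.001507
(r − q) = 0.001507 / (4/12) = 0.004521
r = ln(F/S)/T + q = 0.004521 + 0.0436 = 0.048121
r = 4.81%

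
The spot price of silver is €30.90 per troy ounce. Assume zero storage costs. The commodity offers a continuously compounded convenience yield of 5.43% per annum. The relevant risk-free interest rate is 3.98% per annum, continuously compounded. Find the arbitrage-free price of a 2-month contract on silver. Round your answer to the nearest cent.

€30.83 per troy ounce

Net carry = r + u − y = 0.0398 + 0.0000 − 0.0543 = -0.0145
F = S·e^((r+u−y)T) = 30.90 · e^(-0.0145 × 2/12) = 30.90 · e^-0.002417
= 30.90 × 0.997586 = €30.83 per troy ounce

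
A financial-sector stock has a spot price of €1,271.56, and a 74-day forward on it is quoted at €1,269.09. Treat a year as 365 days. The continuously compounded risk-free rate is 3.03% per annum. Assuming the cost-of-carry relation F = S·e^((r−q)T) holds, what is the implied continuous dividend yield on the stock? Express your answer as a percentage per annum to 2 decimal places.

From F = S·e^((r−q)T): (r − q) = ln(F/S)/T
ln(1269.09/1271.56) = ln(0.998058) = -0.001944
(r − q) = -0.001944 / (74/365) = -0.009589
q = r − ln(F/S)/T = 0.0303 + 0.009589 = 0.039889
q = 3.99%

3.99%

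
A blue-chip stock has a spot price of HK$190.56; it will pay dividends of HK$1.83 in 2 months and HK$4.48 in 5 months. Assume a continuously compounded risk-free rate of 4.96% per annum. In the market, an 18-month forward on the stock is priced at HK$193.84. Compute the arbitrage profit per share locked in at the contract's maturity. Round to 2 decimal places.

PV(dividends) I = 1.83·e^(−0.0496·2/12) + 4.48·e^(−0.0496·5/12) = 6.2033
Fair forward F* = (S − I)·e^(rT) = (190.56 − 6.2033)·e^0.074400 = 184.3567 × 1.077238 = 198.5960
Market HK$193.84 < fair 198.5960: forward underpriced → reverse cash-and-carry (short the stock, invest proceeds at r, pay the dividends, go long the forward).
Profit at T = |F_mkt − F*| = |193.84 − 198.5960| = HK$4.76 per share

HK$4.76 per share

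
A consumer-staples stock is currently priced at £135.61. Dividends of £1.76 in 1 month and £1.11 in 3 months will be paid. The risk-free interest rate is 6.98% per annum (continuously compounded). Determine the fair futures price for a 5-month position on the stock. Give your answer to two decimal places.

£136.69

PV(dividends) I = 1.76·e^(−0.0698·1/12) + 1.11·e^(−0.0698·3/12)
I = 1.7498 + 1.0908 = 2.8406
F = (S − I)·e^(rT) = (135.61 − 2.8406) · e^(0.0698·5/12)
= 132.7694 · e^0.029083 = 132.7694 × 1.029510 = £136.69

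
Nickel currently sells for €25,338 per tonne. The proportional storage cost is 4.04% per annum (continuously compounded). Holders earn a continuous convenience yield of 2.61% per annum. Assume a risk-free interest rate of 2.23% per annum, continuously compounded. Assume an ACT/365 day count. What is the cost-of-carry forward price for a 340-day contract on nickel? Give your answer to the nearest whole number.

€26,217 per tonne

Net carry = r + u − y = 0.0223 + 0.0404 − 0.0261 = 0.0366
F = S·e^((r+u−y)T) = 25338 · e^(0.0366 × 340/365) = 25338 · e^0.034093
= 25338 × 1.034681 = €26,217 per tonne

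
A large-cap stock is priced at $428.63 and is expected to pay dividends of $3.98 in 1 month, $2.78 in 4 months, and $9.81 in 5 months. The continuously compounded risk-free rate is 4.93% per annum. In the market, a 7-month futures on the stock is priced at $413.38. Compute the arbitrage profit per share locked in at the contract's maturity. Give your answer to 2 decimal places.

$10.97 per share

PV(dividends) I = 3.98·e^(−0.0493·1/12) + 2.78·e^(−0.0493·4/12) + 9.81·e^(−0.0493·5/12) = 16.3089
Fair futures F* = (S − I)·e^(rT) = (428.63 − 16.3089)·e^0.028758 = 412.3211 × 1.029176 = 424.3510
Market $413.38 < fair 424.3510: forward underpriced → reverse cash-and-carry (short the stock, invest proceeds at r, pay the dividends, go long the forward).
Profit at T = |F_mkt − F*| = |413.38 − 424.3510| = $10.97 per share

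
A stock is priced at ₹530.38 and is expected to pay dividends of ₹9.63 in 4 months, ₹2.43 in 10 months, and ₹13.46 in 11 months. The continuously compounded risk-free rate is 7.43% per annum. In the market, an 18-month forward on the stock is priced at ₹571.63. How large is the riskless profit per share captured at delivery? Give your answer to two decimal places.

PV(dividends) I = 9.63·e^(−0.0743·4/12) + 2.43·e^(−0.0743·10/12) + 13.46·e^(−0.0743·11/12) = 24.2523
Fair forward F* = (S − I)·e^(rT) = (530.38 − 24.2523)·e^0.111450 = 506.1277 × 1.117898 = 565.7991
Market ₹571.63 > fair 565.7991: forward overpriced → cash-and-carry (borrow at r, buy the stock and collect the dividends, short the forward).
Profit at T = |F_mkt − F*| = |571.63 − 565.7991| = ₹5.83 per share

₹5.83 per share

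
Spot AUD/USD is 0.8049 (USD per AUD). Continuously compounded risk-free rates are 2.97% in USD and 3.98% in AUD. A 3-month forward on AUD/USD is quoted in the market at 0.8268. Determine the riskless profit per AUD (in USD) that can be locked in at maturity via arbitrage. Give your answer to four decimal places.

0.0239 per AUD (in USD)

Fair forward: F* = S·e^(carry·T), with carry = (r_USD − r_AUD) = 0.0297 − 0.0398 = -0.0101
F* = 0.8049 · e^(-0.0101 × 3/12) = 0.8049 · e^-0.002525 = 0.8049 × 0.997478 = 0.8029
Market 0.8268 > fair 0.8029: forward overpriced → cash-and-carry (buy spot, short the forward).
At maturity, profit = |F_mkt − F*| = |0.8268 − 0.8029| = 0.0239 per AUD (in USD)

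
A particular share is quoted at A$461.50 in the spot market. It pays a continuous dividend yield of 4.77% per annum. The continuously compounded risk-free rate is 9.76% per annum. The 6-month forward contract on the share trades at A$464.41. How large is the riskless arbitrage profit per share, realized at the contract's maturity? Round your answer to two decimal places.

Fair forward: F* = S·e^(carry·T), with carry = (r − q) = 0.0976 − 0.0477 = 0.0499
F* = 461.50 · e^(0.0499 × 6/12) = 461.50 · e^0.024950 = 461.50 × 1.025264 = A$473.1593
Market A$464.41 < fair A$473.1593: forward underpriced → reverse cash-and-carry (short spot, go long the forward).
At maturity, profit = |F_mkt − F*| = |464.41 − 473.1593| = A$8.75 per share

A$8.75 per share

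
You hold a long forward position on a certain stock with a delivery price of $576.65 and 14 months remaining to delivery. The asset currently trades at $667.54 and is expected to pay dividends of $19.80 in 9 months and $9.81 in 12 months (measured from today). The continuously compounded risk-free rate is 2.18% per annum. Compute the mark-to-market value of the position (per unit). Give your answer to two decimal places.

$76.29

PV(remaining dividends) I = 19.80·e^(−0.0218·9/12) + 9.81·e^(−0.0218·12/12) = 29.0774
Current forward F = (S − I)·e^(rT) = (667.54 − 29.0774)·e^(0.0218·14/12) = 638.4626 × 1.025760 = 654.9094
Value (long) = (F − K)·e^(−rT) = (654.9094 − 576.65) × 0.974887 = 76.2941
Value = $76.29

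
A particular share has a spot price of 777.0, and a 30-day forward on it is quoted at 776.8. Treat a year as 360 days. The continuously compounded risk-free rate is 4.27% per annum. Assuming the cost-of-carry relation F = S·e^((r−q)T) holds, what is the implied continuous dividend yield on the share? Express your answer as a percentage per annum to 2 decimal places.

4.58%

From F = S·e^((r−q)T): (r − q) = ln(F/S)/T
ln(776.8/777.0) = ln(0.999743) = -0.000257
(r − q) = -0.000257 / (30/360) = -0.003084
q = r − ln(F/S)/T = 0.0427 + 0.003084 = 0.045784
q = 4.58%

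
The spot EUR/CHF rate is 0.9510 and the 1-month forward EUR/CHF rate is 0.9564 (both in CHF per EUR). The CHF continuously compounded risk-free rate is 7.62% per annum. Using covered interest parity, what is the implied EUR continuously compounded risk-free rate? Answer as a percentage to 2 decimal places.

F = S·e^((r_CHF − r_EUR)T) ⇒ r_EUR = r_CHF − ln(F/S)/T
ln(0.9564/0.9510) = 0.005662; /(1/12) = 0.067944
r_EUR = 0.0762 − 0.067944 = 0.008256
r_EUR = 0.83%

0.83%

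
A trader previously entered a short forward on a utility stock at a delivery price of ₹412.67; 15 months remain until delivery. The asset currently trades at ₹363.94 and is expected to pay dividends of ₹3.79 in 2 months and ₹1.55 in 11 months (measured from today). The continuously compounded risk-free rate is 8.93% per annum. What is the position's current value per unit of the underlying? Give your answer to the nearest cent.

PV(remaining dividends) I = 3.79·e^(−0.0893·2/12) + 1.55·e^(−0.0893·11/12) = 5.1622
Current forward F = (S − I)·e^(rT) = (363.94 − 5.1622)·e^(0.0893·15/12) = 358.7778 × 1.118093 = 401.1469
Value (long) = (F − K)·e^(−rT) = (401.1469 − 412.67) × 0.894380 = -10.3060
Short position value = −(long value) = ₹10.31

₹10.31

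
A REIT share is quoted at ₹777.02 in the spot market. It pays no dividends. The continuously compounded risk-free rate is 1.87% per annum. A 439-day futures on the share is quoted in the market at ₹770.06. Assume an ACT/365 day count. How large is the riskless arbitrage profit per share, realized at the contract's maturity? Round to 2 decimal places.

Fair futures: F* = S·e^(carry·T), with carry = r = 0.0187
F* = 777.02 · e^(0.0187 × 439/365) = 777.02 · e^0.022491 = 777.02 × 1.022746 = ₹794.6941
Market ₹770.06 < fair ₹794.6941: forward underpriced → reverse cash-and-carry (short spot, go long the forward).
At maturity, profit = |F_mkt − F*| = |770.06 − 794.6941| = ₹24.63 per share

₹24.63 per share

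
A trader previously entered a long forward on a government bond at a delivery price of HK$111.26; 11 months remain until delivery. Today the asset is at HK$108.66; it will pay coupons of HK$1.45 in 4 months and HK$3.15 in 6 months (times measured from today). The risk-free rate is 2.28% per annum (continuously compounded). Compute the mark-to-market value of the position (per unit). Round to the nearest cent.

PV(remaining coupons) I = 1.45·e^(−0.0228·4/12) + 3.15·e^(−0.0228·6/12) = 4.5533
Current forward F = (S − I)·e^(rT) = (108.66 − 4.5533)·e^(0.0228·11/12) = 104.1067 × 1.021120 = 106.3054
Value (long) = (F − K)·e^(−rT) = (106.3054 − 111.26) × 0.979317 = -4.8521
Value = -HK$4.85

-HK$4.85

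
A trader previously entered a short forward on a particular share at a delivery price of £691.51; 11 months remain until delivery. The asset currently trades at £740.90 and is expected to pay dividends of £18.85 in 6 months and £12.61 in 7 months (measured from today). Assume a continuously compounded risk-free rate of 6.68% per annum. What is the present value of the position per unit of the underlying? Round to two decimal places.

-£60.10

PV(remaining dividends) I = 18.85·e^(−0.0668·6/12) + 12.61·e^(−0.0668·7/12) = 30.3589
Current forward F = (S − I)·e^(rT) = (740.90 − 30.3589)·e^(0.0668·11/12) = 710.5411 × 1.063147 = 755.4096
Value (long) = (F − K)·e^(−rT) = (755.4096 − 691.51) × 0.940604 = 60.1042
Short position value = −(long value) = -£60.10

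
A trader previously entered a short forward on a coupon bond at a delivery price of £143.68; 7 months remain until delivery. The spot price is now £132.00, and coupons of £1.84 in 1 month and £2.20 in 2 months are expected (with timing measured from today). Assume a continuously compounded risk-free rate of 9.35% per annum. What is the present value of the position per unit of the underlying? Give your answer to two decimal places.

£8.05

PV(remaining coupons) I = 1.84·e^(−0.0935·1/12) + 2.20·e^(−0.0935·2/12) = 3.9917
Current forward F = (S − I)·e^(rT) = (132.00 − 3.9917)·e^(0.0935·7/12) = 128.0083 × 1.056056 = 135.1839
Value (long) = (F − K)·e^(−rT) = (135.1839 − 143.68) × 0.946919 = -8.0451
Short position value = −(long value) = £8.05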